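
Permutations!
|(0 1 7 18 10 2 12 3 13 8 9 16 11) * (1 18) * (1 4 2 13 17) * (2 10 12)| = |(0 18 12 3 17 1 7 4 10 13 8 9 16 11)| = 14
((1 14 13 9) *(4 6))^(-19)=(1 14 13 9)(4 6)=[0, 14, 2, 3, 6, 5, 4, 7, 8, 1, 10, 11, 12, 9, 13]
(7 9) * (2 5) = (2 5)(7 9) = [0, 1, 5, 3, 4, 2, 6, 9, 8, 7]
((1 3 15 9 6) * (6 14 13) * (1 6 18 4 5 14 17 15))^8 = (4 13 5 18 14)(9 15 17) = [0, 1, 2, 3, 13, 18, 6, 7, 8, 15, 10, 11, 12, 5, 4, 17, 16, 9, 14]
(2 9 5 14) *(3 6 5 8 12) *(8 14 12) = (2 9 14)(3 6 5 12) = [0, 1, 9, 6, 4, 12, 5, 7, 8, 14, 10, 11, 3, 13, 2]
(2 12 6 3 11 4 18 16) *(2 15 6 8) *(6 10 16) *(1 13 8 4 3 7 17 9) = (1 13 8 2 12 4 18 6 7 17 9)(3 11)(10 16 15) = [0, 13, 12, 11, 18, 5, 7, 17, 2, 1, 16, 3, 4, 8, 14, 10, 15, 9, 6]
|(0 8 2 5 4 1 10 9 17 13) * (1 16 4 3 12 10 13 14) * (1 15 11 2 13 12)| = |(0 8 13)(1 12 10 9 17 14 15 11 2 5 3)(4 16)| = 66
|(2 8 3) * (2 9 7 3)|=|(2 8)(3 9 7)|=6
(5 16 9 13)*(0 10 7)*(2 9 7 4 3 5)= (0 10 4 3 5 16 7)(2 9 13)= [10, 1, 9, 5, 3, 16, 6, 0, 8, 13, 4, 11, 12, 2, 14, 15, 7]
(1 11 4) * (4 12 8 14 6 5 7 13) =[0, 11, 2, 3, 1, 7, 5, 13, 14, 9, 10, 12, 8, 4, 6] =(1 11 12 8 14 6 5 7 13 4)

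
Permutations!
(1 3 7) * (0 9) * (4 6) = [9, 3, 2, 7, 6, 5, 4, 1, 8, 0] = (0 9)(1 3 7)(4 6)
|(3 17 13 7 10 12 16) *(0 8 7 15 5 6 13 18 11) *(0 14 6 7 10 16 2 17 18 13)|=16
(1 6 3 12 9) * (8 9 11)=[0, 6, 2, 12, 4, 5, 3, 7, 9, 1, 10, 8, 11]=(1 6 3 12 11 8 9)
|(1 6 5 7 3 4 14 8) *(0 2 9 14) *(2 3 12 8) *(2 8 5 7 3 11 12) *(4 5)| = 28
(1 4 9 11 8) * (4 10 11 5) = (1 10 11 8)(4 9 5) = [0, 10, 2, 3, 9, 4, 6, 7, 1, 5, 11, 8]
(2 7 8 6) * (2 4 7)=(4 7 8 6)=[0, 1, 2, 3, 7, 5, 4, 8, 6]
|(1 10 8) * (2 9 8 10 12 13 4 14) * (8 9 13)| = |(1 12 8)(2 13 4 14)| = 12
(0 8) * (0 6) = (0 8 6) = [8, 1, 2, 3, 4, 5, 0, 7, 6]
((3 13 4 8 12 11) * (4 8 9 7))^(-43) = (3 8 11 13 12)(4 7 9) = [0, 1, 2, 8, 7, 5, 6, 9, 11, 4, 10, 13, 3, 12]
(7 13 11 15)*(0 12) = (0 12)(7 13 11 15) = [12, 1, 2, 3, 4, 5, 6, 13, 8, 9, 10, 15, 0, 11, 14, 7]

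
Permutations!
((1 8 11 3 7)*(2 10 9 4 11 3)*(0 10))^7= [10, 7, 0, 8, 11, 5, 6, 3, 1, 4, 9, 2]= (0 10 9 4 11 2)(1 7 3 8)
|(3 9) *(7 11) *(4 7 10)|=4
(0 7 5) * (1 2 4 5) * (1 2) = (0 7 2 4 5) = [7, 1, 4, 3, 5, 0, 6, 2]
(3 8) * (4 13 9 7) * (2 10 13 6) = (2 10 13 9 7 4 6)(3 8) = [0, 1, 10, 8, 6, 5, 2, 4, 3, 7, 13, 11, 12, 9]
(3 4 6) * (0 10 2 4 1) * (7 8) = (0 10 2 4 6 3 1)(7 8) = [10, 0, 4, 1, 6, 5, 3, 8, 7, 9, 2]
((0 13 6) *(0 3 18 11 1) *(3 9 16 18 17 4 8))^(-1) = (0 1 11 18 16 9 6 13)(3 8 4 17) = [1, 11, 2, 8, 17, 5, 13, 7, 4, 6, 10, 18, 12, 0, 14, 15, 9, 3, 16]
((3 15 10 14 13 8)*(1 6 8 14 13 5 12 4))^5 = (1 10 4 15 12 3 5 8 14 6 13) = [0, 10, 2, 5, 15, 8, 13, 7, 14, 9, 4, 11, 3, 1, 6, 12]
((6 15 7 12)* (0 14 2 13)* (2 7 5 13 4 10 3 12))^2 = (0 7 4 3 6 5)(2 10 12 15 13 14) = [7, 1, 10, 6, 3, 0, 5, 4, 8, 9, 12, 11, 15, 14, 2, 13]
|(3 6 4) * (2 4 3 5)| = 6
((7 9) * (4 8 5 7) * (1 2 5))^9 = (1 5 9 8 2 7 4) = [0, 5, 7, 3, 1, 9, 6, 4, 2, 8]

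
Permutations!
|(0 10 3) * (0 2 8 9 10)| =|(2 8 9 10 3)| =5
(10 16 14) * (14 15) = [0, 1, 2, 3, 4, 5, 6, 7, 8, 9, 16, 11, 12, 13, 10, 14, 15] = (10 16 15 14)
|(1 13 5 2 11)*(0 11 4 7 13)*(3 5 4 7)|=6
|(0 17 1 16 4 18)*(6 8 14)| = 6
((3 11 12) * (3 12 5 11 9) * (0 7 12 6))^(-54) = [12, 1, 2, 3, 4, 5, 7, 6, 8, 9, 10, 11, 0] = (0 12)(6 7)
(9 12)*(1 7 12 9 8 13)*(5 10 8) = [0, 7, 2, 3, 4, 10, 6, 12, 13, 9, 8, 11, 5, 1] = (1 7 12 5 10 8 13)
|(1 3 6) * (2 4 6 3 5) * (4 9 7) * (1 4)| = |(1 5 2 9 7)(4 6)| = 10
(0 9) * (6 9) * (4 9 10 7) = (0 6 10 7 4 9) = [6, 1, 2, 3, 9, 5, 10, 4, 8, 0, 7]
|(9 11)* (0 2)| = |(0 2)(9 11)| = 2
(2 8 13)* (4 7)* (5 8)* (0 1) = [1, 0, 5, 3, 7, 8, 6, 4, 13, 9, 10, 11, 12, 2] = (0 1)(2 5 8 13)(4 7)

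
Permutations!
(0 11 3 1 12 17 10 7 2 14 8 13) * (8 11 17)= (0 17 10 7 2 14 11 3 1 12 8 13)= [17, 12, 14, 1, 4, 5, 6, 2, 13, 9, 7, 3, 8, 0, 11, 15, 16, 10]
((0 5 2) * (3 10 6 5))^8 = (0 10 5)(2 3 6) = [10, 1, 3, 6, 4, 0, 2, 7, 8, 9, 5]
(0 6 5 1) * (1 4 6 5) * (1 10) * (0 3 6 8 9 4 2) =(0 5 2)(1 3 6 10)(4 8 9) =[5, 3, 0, 6, 8, 2, 10, 7, 9, 4, 1]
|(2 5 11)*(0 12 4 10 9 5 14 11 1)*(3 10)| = |(0 12 4 3 10 9 5 1)(2 14 11)| = 24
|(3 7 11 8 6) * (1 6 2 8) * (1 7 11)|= 10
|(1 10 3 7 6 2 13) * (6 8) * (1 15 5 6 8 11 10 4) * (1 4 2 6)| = |(1 2 13 15 5)(3 7 11 10)| = 20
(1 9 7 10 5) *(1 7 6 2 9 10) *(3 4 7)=[0, 10, 9, 4, 7, 3, 2, 1, 8, 6, 5]=(1 10 5 3 4 7)(2 9 6)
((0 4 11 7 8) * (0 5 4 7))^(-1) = (0 11 4 5 8 7) = [11, 1, 2, 3, 5, 8, 6, 0, 7, 9, 10, 4]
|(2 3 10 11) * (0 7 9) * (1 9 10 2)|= |(0 7 10 11 1 9)(2 3)|= 6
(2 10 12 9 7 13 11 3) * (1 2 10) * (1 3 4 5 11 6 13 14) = [0, 2, 3, 10, 5, 11, 13, 14, 8, 7, 12, 4, 9, 6, 1] = (1 2 3 10 12 9 7 14)(4 5 11)(6 13)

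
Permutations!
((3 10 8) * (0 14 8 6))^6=(14)=[0, 1, 2, 3, 4, 5, 6, 7, 8, 9, 10, 11, 12, 13, 14]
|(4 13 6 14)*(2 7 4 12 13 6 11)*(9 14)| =9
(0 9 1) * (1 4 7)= (0 9 4 7 1)= [9, 0, 2, 3, 7, 5, 6, 1, 8, 4]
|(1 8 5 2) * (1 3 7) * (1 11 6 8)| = 7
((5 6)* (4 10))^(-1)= (4 10)(5 6)= [0, 1, 2, 3, 10, 6, 5, 7, 8, 9, 4]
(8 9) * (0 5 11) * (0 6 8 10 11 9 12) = (0 5 9 10 11 6 8 12) = [5, 1, 2, 3, 4, 9, 8, 7, 12, 10, 11, 6, 0]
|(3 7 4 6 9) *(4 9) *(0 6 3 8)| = |(0 6 4 3 7 9 8)| = 7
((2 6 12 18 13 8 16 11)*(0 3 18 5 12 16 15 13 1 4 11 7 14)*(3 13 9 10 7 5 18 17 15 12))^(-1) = [14, 18, 11, 5, 1, 16, 2, 10, 13, 15, 9, 4, 8, 0, 7, 17, 6, 3, 12] = (0 14 7 10 9 15 17 3 5 16 6 2 11 4 1 18 12 8 13)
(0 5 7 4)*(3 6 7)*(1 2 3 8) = [5, 2, 3, 6, 0, 8, 7, 4, 1] = (0 5 8 1 2 3 6 7 4)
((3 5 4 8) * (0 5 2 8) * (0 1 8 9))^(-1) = (0 9 2 3 8 1 4 5) = [9, 4, 3, 8, 5, 0, 6, 7, 1, 2]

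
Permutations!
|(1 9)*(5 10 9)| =4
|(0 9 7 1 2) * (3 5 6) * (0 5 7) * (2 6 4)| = 12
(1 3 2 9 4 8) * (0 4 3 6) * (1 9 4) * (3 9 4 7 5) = [1, 6, 7, 2, 8, 3, 0, 5, 4, 9] = (9)(0 1 6)(2 7 5 3)(4 8)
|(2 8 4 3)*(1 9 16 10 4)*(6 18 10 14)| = 11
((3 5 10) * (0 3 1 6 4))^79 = (0 5 1 4 3 10 6) = [5, 4, 2, 10, 3, 1, 0, 7, 8, 9, 6]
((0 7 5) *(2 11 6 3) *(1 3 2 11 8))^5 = (0 5 7)(1 8 2 6 11 3) = [5, 8, 6, 1, 4, 7, 11, 0, 2, 9, 10, 3]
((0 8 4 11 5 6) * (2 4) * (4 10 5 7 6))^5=(0 4 8 11 2 7 10 6 5)=[4, 1, 7, 3, 8, 0, 5, 10, 11, 9, 6, 2]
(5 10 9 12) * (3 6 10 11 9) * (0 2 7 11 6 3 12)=(0 2 7 11 9)(5 6 10 12)=[2, 1, 7, 3, 4, 6, 10, 11, 8, 0, 12, 9, 5]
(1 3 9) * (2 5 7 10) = (1 3 9)(2 5 7 10) = [0, 3, 5, 9, 4, 7, 6, 10, 8, 1, 2]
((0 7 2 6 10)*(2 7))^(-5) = (0 10 6 2) = [10, 1, 0, 3, 4, 5, 2, 7, 8, 9, 6]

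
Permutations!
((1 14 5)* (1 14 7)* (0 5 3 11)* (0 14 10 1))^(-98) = [10, 0, 2, 11, 4, 1, 6, 5, 8, 9, 7, 14, 12, 13, 3] = (0 10 7 5 1)(3 11 14)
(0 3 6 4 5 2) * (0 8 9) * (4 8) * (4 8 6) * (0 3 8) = (0 8 9 3 4 5 2) = [8, 1, 0, 4, 5, 2, 6, 7, 9, 3]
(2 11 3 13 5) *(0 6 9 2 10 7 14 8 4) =(0 6 9 2 11 3 13 5 10 7 14 8 4) =[6, 1, 11, 13, 0, 10, 9, 14, 4, 2, 7, 3, 12, 5, 8]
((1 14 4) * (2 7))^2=(1 4 14)=[0, 4, 2, 3, 14, 5, 6, 7, 8, 9, 10, 11, 12, 13, 1]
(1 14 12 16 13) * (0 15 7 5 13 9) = [15, 14, 2, 3, 4, 13, 6, 5, 8, 0, 10, 11, 16, 1, 12, 7, 9] = (0 15 7 5 13 1 14 12 16 9)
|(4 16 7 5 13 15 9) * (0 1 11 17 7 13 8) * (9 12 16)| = 28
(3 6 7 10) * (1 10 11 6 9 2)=(1 10 3 9 2)(6 7 11)=[0, 10, 1, 9, 4, 5, 7, 11, 8, 2, 3, 6]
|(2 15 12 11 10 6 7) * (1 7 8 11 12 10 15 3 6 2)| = |(1 7)(2 3 6 8 11 15 10)| = 14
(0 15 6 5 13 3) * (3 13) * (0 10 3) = [15, 1, 2, 10, 4, 0, 5, 7, 8, 9, 3, 11, 12, 13, 14, 6] = (0 15 6 5)(3 10)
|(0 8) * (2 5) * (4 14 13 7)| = |(0 8)(2 5)(4 14 13 7)| = 4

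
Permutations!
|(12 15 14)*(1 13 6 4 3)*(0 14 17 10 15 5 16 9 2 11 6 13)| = |(0 14 12 5 16 9 2 11 6 4 3 1)(10 15 17)| = 12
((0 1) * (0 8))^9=(8)=[0, 1, 2, 3, 4, 5, 6, 7, 8]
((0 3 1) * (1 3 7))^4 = (0 7 1) = [7, 0, 2, 3, 4, 5, 6, 1]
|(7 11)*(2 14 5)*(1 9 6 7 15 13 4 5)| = 11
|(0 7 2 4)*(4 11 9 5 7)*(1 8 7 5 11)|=4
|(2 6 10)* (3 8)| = 6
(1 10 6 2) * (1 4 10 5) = (1 5)(2 4 10 6) = [0, 5, 4, 3, 10, 1, 2, 7, 8, 9, 6]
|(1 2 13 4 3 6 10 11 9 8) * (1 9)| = |(1 2 13 4 3 6 10 11)(8 9)| = 8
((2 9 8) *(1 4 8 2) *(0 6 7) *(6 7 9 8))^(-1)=(0 7)(1 8 2 9 6 4)=[7, 8, 9, 3, 1, 5, 4, 0, 2, 6]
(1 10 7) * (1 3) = [0, 10, 2, 1, 4, 5, 6, 3, 8, 9, 7] = (1 10 7 3)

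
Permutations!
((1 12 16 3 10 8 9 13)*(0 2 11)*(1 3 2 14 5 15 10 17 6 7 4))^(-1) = [11, 4, 16, 13, 7, 14, 17, 6, 10, 8, 15, 2, 1, 9, 0, 5, 12, 3] = (0 11 2 16 12 1 4 7 6 17 3 13 9 8 10 15 5 14)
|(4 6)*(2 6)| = |(2 6 4)| = 3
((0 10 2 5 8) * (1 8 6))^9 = (0 2 6 8 10 5 1) = [2, 0, 6, 3, 4, 1, 8, 7, 10, 9, 5]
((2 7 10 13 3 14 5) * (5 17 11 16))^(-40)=[0, 1, 2, 3, 4, 5, 6, 7, 8, 9, 10, 11, 12, 13, 14, 15, 16, 17]=(17)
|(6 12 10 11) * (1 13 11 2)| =7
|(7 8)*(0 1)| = 2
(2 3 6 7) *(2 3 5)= (2 5)(3 6 7)= [0, 1, 5, 6, 4, 2, 7, 3]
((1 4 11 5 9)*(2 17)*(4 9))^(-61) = (1 9)(2 17)(4 5 11) = [0, 9, 17, 3, 5, 11, 6, 7, 8, 1, 10, 4, 12, 13, 14, 15, 16, 2]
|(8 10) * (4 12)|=|(4 12)(8 10)|=2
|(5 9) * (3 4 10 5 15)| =6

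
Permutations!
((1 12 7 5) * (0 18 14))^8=[14, 1, 2, 3, 4, 5, 6, 7, 8, 9, 10, 11, 12, 13, 18, 15, 16, 17, 0]=(0 14 18)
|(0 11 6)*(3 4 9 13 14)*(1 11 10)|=5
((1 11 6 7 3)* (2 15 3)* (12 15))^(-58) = (1 15 2 6)(3 12 7 11) = [0, 15, 6, 12, 4, 5, 1, 11, 8, 9, 10, 3, 7, 13, 14, 2]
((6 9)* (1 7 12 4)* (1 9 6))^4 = (1 9 4 12 7) = [0, 9, 2, 3, 12, 5, 6, 1, 8, 4, 10, 11, 7]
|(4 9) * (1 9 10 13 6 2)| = |(1 9 4 10 13 6 2)| = 7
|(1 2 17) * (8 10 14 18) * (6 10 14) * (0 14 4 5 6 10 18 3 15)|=60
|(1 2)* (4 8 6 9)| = 4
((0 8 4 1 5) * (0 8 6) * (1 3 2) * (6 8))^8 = [0, 1, 2, 3, 4, 5, 6, 7, 8] = (8)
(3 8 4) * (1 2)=[0, 2, 1, 8, 3, 5, 6, 7, 4]=(1 2)(3 8 4)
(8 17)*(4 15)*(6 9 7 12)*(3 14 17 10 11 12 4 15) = (3 14 17 8 10 11 12 6 9 7 4) = [0, 1, 2, 14, 3, 5, 9, 4, 10, 7, 11, 12, 6, 13, 17, 15, 16, 8]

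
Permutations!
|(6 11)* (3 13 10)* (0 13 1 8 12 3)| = |(0 13 10)(1 8 12 3)(6 11)| = 12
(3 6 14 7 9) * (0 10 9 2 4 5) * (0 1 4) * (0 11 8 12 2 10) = (1 4 5)(2 11 8 12)(3 6 14 7 10 9) = [0, 4, 11, 6, 5, 1, 14, 10, 12, 3, 9, 8, 2, 13, 7]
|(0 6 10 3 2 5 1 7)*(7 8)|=9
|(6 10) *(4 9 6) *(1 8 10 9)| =4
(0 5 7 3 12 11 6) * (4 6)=(0 5 7 3 12 11 4 6)=[5, 1, 2, 12, 6, 7, 0, 3, 8, 9, 10, 4, 11]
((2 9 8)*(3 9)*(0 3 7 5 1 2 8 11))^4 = (11) = [0, 1, 2, 3, 4, 5, 6, 7, 8, 9, 10, 11]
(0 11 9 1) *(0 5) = (0 11 9 1 5) = [11, 5, 2, 3, 4, 0, 6, 7, 8, 1, 10, 9]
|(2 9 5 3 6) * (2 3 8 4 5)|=|(2 9)(3 6)(4 5 8)|=6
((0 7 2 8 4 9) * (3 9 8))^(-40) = (9) = [0, 1, 2, 3, 4, 5, 6, 7, 8, 9]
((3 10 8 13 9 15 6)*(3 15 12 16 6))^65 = (3 8 9 16 15 10 13 12 6) = [0, 1, 2, 8, 4, 5, 3, 7, 9, 16, 13, 11, 6, 12, 14, 10, 15]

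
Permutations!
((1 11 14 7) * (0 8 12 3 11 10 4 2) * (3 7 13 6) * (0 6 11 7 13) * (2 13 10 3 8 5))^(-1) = (0 14 11 13 4 10 12 8 6 2 5)(1 7 3) = [14, 7, 5, 1, 10, 0, 2, 3, 6, 9, 12, 13, 8, 4, 11]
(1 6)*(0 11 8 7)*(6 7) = (0 11 8 6 1 7) = [11, 7, 2, 3, 4, 5, 1, 0, 6, 9, 10, 8]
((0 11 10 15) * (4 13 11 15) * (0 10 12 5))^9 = (0 15 10 4 13 11 12 5) = [15, 1, 2, 3, 13, 0, 6, 7, 8, 9, 4, 12, 5, 11, 14, 10]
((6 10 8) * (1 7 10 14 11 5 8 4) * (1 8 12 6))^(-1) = [0, 8, 2, 3, 10, 11, 12, 1, 4, 9, 7, 14, 5, 13, 6] = (1 8 4 10 7)(5 11 14 6 12)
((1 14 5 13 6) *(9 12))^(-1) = (1 6 13 5 14)(9 12) = [0, 6, 2, 3, 4, 14, 13, 7, 8, 12, 10, 11, 9, 5, 1]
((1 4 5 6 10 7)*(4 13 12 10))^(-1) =(1 7 10 12 13)(4 6 5) =[0, 7, 2, 3, 6, 4, 5, 10, 8, 9, 12, 11, 13, 1]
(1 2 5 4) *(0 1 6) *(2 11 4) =[1, 11, 5, 3, 6, 2, 0, 7, 8, 9, 10, 4] =(0 1 11 4 6)(2 5)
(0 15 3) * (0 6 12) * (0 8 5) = [15, 1, 2, 6, 4, 0, 12, 7, 5, 9, 10, 11, 8, 13, 14, 3] = (0 15 3 6 12 8 5)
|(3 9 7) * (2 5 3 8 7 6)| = 10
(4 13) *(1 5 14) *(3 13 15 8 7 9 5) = (1 3 13 4 15 8 7 9 5 14) = [0, 3, 2, 13, 15, 14, 6, 9, 7, 5, 10, 11, 12, 4, 1, 8]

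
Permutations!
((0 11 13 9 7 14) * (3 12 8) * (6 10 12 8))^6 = (14) = [0, 1, 2, 3, 4, 5, 6, 7, 8, 9, 10, 11, 12, 13, 14]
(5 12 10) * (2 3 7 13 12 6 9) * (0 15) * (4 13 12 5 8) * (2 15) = (0 2 3 7 12 10 8 4 13 5 6 9 15) = [2, 1, 3, 7, 13, 6, 9, 12, 4, 15, 8, 11, 10, 5, 14, 0]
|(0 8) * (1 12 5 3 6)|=10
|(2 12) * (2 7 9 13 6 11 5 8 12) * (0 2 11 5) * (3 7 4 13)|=6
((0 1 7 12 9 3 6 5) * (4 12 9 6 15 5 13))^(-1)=(0 5 15 3 9 7 1)(4 13 6 12)=[5, 0, 2, 9, 13, 15, 12, 1, 8, 7, 10, 11, 4, 6, 14, 3]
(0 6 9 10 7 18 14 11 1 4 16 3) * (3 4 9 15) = (0 6 15 3)(1 9 10 7 18 14 11)(4 16) = [6, 9, 2, 0, 16, 5, 15, 18, 8, 10, 7, 1, 12, 13, 11, 3, 4, 17, 14]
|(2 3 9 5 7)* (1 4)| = 10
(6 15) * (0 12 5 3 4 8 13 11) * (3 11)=[12, 1, 2, 4, 8, 11, 15, 7, 13, 9, 10, 0, 5, 3, 14, 6]=(0 12 5 11)(3 4 8 13)(6 15)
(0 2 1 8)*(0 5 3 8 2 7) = (0 7)(1 2)(3 8 5) = [7, 2, 1, 8, 4, 3, 6, 0, 5]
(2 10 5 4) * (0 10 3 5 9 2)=(0 10 9 2 3 5 4)=[10, 1, 3, 5, 0, 4, 6, 7, 8, 2, 9]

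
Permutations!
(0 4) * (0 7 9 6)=(0 4 7 9 6)=[4, 1, 2, 3, 7, 5, 0, 9, 8, 6]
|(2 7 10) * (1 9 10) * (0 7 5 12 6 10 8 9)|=30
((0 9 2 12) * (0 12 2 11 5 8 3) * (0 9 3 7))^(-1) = [7, 1, 2, 0, 4, 11, 6, 8, 5, 3, 10, 9, 12] = (12)(0 7 8 5 11 9 3)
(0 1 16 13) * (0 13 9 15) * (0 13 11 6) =(0 1 16 9 15 13 11 6) =[1, 16, 2, 3, 4, 5, 0, 7, 8, 15, 10, 6, 12, 11, 14, 13, 9]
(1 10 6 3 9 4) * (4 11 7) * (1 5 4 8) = (1 10 6 3 9 11 7 8)(4 5) = [0, 10, 2, 9, 5, 4, 3, 8, 1, 11, 6, 7]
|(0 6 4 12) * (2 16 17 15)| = |(0 6 4 12)(2 16 17 15)| = 4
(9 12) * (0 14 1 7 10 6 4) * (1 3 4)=(0 14 3 4)(1 7 10 6)(9 12)=[14, 7, 2, 4, 0, 5, 1, 10, 8, 12, 6, 11, 9, 13, 3]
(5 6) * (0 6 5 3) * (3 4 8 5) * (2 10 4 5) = (0 6 5 3)(2 10 4 8) = [6, 1, 10, 0, 8, 3, 5, 7, 2, 9, 4]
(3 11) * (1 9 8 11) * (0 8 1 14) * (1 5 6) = (0 8 11 3 14)(1 9 5 6) = [8, 9, 2, 14, 4, 6, 1, 7, 11, 5, 10, 3, 12, 13, 0]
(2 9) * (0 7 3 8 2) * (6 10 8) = [7, 1, 9, 6, 4, 5, 10, 3, 2, 0, 8] = (0 7 3 6 10 8 2 9)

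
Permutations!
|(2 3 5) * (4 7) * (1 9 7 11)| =|(1 9 7 4 11)(2 3 5)| =15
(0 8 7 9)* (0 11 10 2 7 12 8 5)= (0 5)(2 7 9 11 10)(8 12)= [5, 1, 7, 3, 4, 0, 6, 9, 12, 11, 2, 10, 8]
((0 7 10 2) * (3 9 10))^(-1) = (0 2 10 9 3 7) = [2, 1, 10, 7, 4, 5, 6, 0, 8, 3, 9]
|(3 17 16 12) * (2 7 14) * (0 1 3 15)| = |(0 1 3 17 16 12 15)(2 7 14)| = 21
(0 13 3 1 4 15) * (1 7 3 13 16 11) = (0 16 11 1 4 15)(3 7) = [16, 4, 2, 7, 15, 5, 6, 3, 8, 9, 10, 1, 12, 13, 14, 0, 11]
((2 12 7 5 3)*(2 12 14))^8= (14)= [0, 1, 2, 3, 4, 5, 6, 7, 8, 9, 10, 11, 12, 13, 14]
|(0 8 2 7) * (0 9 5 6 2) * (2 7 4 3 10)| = |(0 8)(2 4 3 10)(5 6 7 9)| = 4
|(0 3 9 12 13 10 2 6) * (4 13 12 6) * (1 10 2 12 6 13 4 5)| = 10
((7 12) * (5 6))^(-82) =(12) =[0, 1, 2, 3, 4, 5, 6, 7, 8, 9, 10, 11, 12]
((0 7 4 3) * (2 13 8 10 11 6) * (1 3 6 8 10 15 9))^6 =(0 10 3 13 1 2 9 6 15 4 8 7 11) =[10, 2, 9, 13, 8, 5, 15, 11, 7, 6, 3, 0, 12, 1, 14, 4]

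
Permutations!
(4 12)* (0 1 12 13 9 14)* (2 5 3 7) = (0 1 12 4 13 9 14)(2 5 3 7) = [1, 12, 5, 7, 13, 3, 6, 2, 8, 14, 10, 11, 4, 9, 0]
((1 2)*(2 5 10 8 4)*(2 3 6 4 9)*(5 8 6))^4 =(3 4 6 10 5) =[0, 1, 2, 4, 6, 3, 10, 7, 8, 9, 5]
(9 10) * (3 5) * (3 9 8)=[0, 1, 2, 5, 4, 9, 6, 7, 3, 10, 8]=(3 5 9 10 8)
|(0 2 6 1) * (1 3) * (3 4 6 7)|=|(0 2 7 3 1)(4 6)|=10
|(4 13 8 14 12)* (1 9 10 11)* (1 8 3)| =|(1 9 10 11 8 14 12 4 13 3)| =10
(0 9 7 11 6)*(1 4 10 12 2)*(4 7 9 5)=[5, 7, 1, 3, 10, 4, 0, 11, 8, 9, 12, 6, 2]=(0 5 4 10 12 2 1 7 11 6)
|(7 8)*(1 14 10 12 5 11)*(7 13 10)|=9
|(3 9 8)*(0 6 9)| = |(0 6 9 8 3)| = 5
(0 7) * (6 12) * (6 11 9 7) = (0 6 12 11 9 7) = [6, 1, 2, 3, 4, 5, 12, 0, 8, 7, 10, 9, 11]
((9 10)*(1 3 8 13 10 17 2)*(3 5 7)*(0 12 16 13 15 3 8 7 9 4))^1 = [12, 5, 1, 7, 0, 9, 6, 8, 15, 17, 4, 11, 16, 10, 14, 3, 13, 2] = (0 12 16 13 10 4)(1 5 9 17 2)(3 7 8 15)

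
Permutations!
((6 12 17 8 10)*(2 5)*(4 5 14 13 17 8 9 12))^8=(2 6 12 13 5 10 9 14 4 8 17)=[0, 1, 6, 3, 8, 10, 12, 7, 17, 14, 9, 11, 13, 5, 4, 15, 16, 2]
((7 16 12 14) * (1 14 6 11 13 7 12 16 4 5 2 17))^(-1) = (1 17 2 5 4 7 13 11 6 12 14) = [0, 17, 5, 3, 7, 4, 12, 13, 8, 9, 10, 6, 14, 11, 1, 15, 16, 2]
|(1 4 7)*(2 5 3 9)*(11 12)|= 12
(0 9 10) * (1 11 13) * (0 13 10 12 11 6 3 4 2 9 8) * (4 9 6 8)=[4, 8, 6, 9, 2, 5, 3, 7, 0, 12, 13, 10, 11, 1]=(0 4 2 6 3 9 12 11 10 13 1 8)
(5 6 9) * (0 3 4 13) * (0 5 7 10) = (0 3 4 13 5 6 9 7 10) = [3, 1, 2, 4, 13, 6, 9, 10, 8, 7, 0, 11, 12, 5]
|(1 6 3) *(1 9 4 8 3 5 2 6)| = 12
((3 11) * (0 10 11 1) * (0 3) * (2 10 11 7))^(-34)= [0, 1, 7, 3, 4, 5, 6, 10, 8, 9, 2, 11]= (11)(2 7 10)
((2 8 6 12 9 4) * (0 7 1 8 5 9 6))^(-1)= (0 8 1 7)(2 4 9 5)(6 12)= [8, 7, 4, 3, 9, 2, 12, 0, 1, 5, 10, 11, 6]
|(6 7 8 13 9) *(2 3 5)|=15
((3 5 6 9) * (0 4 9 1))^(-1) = (0 1 6 5 3 9 4) = [1, 6, 2, 9, 0, 3, 5, 7, 8, 4]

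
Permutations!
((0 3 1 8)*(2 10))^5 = (0 3 1 8)(2 10) = [3, 8, 10, 1, 4, 5, 6, 7, 0, 9, 2]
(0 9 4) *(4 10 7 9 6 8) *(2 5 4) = (0 6 8 2 5 4)(7 9 10) = [6, 1, 5, 3, 0, 4, 8, 9, 2, 10, 7]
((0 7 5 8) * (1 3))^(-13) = (0 8 5 7)(1 3) = [8, 3, 2, 1, 4, 7, 6, 0, 5]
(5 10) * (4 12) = (4 12)(5 10) = [0, 1, 2, 3, 12, 10, 6, 7, 8, 9, 5, 11, 4]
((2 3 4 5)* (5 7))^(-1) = (2 5 7 4 3) = [0, 1, 5, 2, 3, 7, 6, 4]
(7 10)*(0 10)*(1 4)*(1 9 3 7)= (0 10 1 4 9 3 7)= [10, 4, 2, 7, 9, 5, 6, 0, 8, 3, 1]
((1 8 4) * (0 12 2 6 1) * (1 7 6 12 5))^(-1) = (0 4 8 1 5)(2 12)(6 7) = [4, 5, 12, 3, 8, 0, 7, 6, 1, 9, 10, 11, 2]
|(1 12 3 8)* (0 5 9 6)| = |(0 5 9 6)(1 12 3 8)| = 4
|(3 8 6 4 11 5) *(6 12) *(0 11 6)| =6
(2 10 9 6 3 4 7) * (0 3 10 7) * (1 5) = (0 3 4)(1 5)(2 7)(6 10 9) = [3, 5, 7, 4, 0, 1, 10, 2, 8, 6, 9]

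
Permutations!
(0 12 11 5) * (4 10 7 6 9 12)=[4, 1, 2, 3, 10, 0, 9, 6, 8, 12, 7, 5, 11]=(0 4 10 7 6 9 12 11 5)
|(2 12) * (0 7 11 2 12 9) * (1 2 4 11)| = |(12)(0 7 1 2 9)(4 11)| = 10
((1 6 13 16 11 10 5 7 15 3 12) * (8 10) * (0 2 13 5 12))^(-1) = (0 3 15 7 5 6 1 12 10 8 11 16 13 2) = [3, 12, 0, 15, 4, 6, 1, 5, 11, 9, 8, 16, 10, 2, 14, 7, 13]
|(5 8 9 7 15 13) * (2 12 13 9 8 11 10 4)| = |(2 12 13 5 11 10 4)(7 15 9)| = 21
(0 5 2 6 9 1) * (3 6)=(0 5 2 3 6 9 1)=[5, 0, 3, 6, 4, 2, 9, 7, 8, 1]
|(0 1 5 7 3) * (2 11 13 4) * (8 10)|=|(0 1 5 7 3)(2 11 13 4)(8 10)|=20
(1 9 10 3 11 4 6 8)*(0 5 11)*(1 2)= [5, 9, 1, 0, 6, 11, 8, 7, 2, 10, 3, 4]= (0 5 11 4 6 8 2 1 9 10 3)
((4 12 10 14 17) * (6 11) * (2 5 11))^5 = (17)(2 5 11 6) = [0, 1, 5, 3, 4, 11, 2, 7, 8, 9, 10, 6, 12, 13, 14, 15, 16, 17]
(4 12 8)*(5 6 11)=[0, 1, 2, 3, 12, 6, 11, 7, 4, 9, 10, 5, 8]=(4 12 8)(5 6 11)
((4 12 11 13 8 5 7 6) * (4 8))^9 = (4 12 11 13)(5 7 6 8) = [0, 1, 2, 3, 12, 7, 8, 6, 5, 9, 10, 13, 11, 4]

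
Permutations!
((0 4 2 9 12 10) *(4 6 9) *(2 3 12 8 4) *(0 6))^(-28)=(12)=[0, 1, 2, 3, 4, 5, 6, 7, 8, 9, 10, 11, 12]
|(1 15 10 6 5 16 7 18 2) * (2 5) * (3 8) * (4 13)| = 20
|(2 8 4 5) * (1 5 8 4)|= |(1 5 2 4 8)|= 5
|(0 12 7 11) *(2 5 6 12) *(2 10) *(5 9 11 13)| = 5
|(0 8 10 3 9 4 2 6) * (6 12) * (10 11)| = |(0 8 11 10 3 9 4 2 12 6)| = 10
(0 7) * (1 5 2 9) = (0 7)(1 5 2 9) = [7, 5, 9, 3, 4, 2, 6, 0, 8, 1]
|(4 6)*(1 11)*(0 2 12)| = |(0 2 12)(1 11)(4 6)| = 6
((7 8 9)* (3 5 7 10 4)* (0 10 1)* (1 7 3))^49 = [10, 0, 2, 5, 1, 3, 6, 8, 9, 7, 4] = (0 10 4 1)(3 5)(7 8 9)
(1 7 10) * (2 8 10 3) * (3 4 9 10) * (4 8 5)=[0, 7, 5, 2, 9, 4, 6, 8, 3, 10, 1]=(1 7 8 3 2 5 4 9 10)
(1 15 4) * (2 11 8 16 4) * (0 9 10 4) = (0 9 10 4 1 15 2 11 8 16) = [9, 15, 11, 3, 1, 5, 6, 7, 16, 10, 4, 8, 12, 13, 14, 2, 0]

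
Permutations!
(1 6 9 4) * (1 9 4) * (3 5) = (1 6 4 9)(3 5) = [0, 6, 2, 5, 9, 3, 4, 7, 8, 1]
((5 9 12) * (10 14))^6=(14)=[0, 1, 2, 3, 4, 5, 6, 7, 8, 9, 10, 11, 12, 13, 14]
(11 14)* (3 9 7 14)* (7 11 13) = [0, 1, 2, 9, 4, 5, 6, 14, 8, 11, 10, 3, 12, 7, 13] = (3 9 11)(7 14 13)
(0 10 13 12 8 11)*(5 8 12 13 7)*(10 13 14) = (0 13 14 10 7 5 8 11) = [13, 1, 2, 3, 4, 8, 6, 5, 11, 9, 7, 0, 12, 14, 10]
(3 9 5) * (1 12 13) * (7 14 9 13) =(1 12 7 14 9 5 3 13) =[0, 12, 2, 13, 4, 3, 6, 14, 8, 5, 10, 11, 7, 1, 9]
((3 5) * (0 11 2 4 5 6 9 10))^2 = [2, 1, 5, 9, 3, 6, 10, 7, 8, 0, 11, 4] = (0 2 5 6 10 11 4 3 9)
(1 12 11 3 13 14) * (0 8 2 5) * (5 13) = [8, 12, 13, 5, 4, 0, 6, 7, 2, 9, 10, 3, 11, 14, 1] = (0 8 2 13 14 1 12 11 3 5)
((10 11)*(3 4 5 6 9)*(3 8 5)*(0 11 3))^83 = (0 3 11 4 10)(5 8 9 6) = [3, 1, 2, 11, 10, 8, 5, 7, 9, 6, 0, 4]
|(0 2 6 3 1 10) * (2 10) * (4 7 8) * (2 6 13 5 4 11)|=42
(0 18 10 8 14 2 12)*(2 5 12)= (0 18 10 8 14 5 12)= [18, 1, 2, 3, 4, 12, 6, 7, 14, 9, 8, 11, 0, 13, 5, 15, 16, 17, 10]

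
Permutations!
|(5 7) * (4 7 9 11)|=|(4 7 5 9 11)|=5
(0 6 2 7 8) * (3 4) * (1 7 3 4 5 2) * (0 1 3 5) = (0 6 3)(1 7 8)(2 5) = [6, 7, 5, 0, 4, 2, 3, 8, 1]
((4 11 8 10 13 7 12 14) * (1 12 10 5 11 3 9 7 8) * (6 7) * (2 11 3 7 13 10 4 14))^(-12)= (14)= [0, 1, 2, 3, 4, 5, 6, 7, 8, 9, 10, 11, 12, 13, 14]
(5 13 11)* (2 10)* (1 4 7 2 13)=(1 4 7 2 10 13 11 5)=[0, 4, 10, 3, 7, 1, 6, 2, 8, 9, 13, 5, 12, 11]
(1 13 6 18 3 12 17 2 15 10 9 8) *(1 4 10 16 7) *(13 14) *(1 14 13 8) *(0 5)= (0 5)(1 13 6 18 3 12 17 2 15 16 7 14 8 4 10 9)= [5, 13, 15, 12, 10, 0, 18, 14, 4, 1, 9, 11, 17, 6, 8, 16, 7, 2, 3]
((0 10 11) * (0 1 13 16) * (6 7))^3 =[1, 0, 2, 3, 4, 5, 7, 6, 8, 9, 13, 16, 12, 10, 14, 15, 11] =(0 1)(6 7)(10 13)(11 16)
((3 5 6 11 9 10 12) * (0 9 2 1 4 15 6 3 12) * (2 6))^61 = (0 9 10)(1 4 15 2)(3 5)(6 11) = [9, 4, 1, 5, 15, 3, 11, 7, 8, 10, 0, 6, 12, 13, 14, 2]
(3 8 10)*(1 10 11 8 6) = [0, 10, 2, 6, 4, 5, 1, 7, 11, 9, 3, 8] = (1 10 3 6)(8 11)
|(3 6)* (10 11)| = |(3 6)(10 11)| = 2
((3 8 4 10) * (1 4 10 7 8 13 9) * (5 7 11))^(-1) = [0, 9, 2, 10, 1, 11, 6, 5, 7, 13, 8, 4, 12, 3] = (1 9 13 3 10 8 7 5 11 4)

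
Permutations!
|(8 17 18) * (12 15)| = |(8 17 18)(12 15)| = 6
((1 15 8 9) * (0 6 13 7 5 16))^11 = (0 16 5 7 13 6)(1 9 8 15) = [16, 9, 2, 3, 4, 7, 0, 13, 15, 8, 10, 11, 12, 6, 14, 1, 5]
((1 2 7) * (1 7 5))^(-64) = (7)(1 5 2) = [0, 5, 1, 3, 4, 2, 6, 7]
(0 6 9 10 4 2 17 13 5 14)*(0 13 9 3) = (0 6 3)(2 17 9 10 4)(5 14 13) = [6, 1, 17, 0, 2, 14, 3, 7, 8, 10, 4, 11, 12, 5, 13, 15, 16, 9]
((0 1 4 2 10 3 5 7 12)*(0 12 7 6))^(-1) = [6, 0, 4, 10, 1, 3, 5, 7, 8, 9, 2, 11, 12] = (12)(0 6 5 3 10 2 4 1)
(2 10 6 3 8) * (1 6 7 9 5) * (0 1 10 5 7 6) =(0 1)(2 5 10 6 3 8)(7 9) =[1, 0, 5, 8, 4, 10, 3, 9, 2, 7, 6]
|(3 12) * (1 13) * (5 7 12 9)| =10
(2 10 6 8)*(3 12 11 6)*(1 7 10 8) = (1 7 10 3 12 11 6)(2 8) = [0, 7, 8, 12, 4, 5, 1, 10, 2, 9, 3, 6, 11]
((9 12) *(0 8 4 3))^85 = [8, 1, 2, 0, 3, 5, 6, 7, 4, 12, 10, 11, 9] = (0 8 4 3)(9 12)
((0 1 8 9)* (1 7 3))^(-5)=(0 7 3 1 8 9)=[7, 8, 2, 1, 4, 5, 6, 3, 9, 0]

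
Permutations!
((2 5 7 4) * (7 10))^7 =(2 10 4 5 7) =[0, 1, 10, 3, 5, 7, 6, 2, 8, 9, 4]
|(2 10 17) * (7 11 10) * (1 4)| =|(1 4)(2 7 11 10 17)| =10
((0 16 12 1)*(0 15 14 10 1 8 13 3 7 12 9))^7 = (0 16 9)(1 10 14 15)(3 12 13 7 8) = [16, 10, 2, 12, 4, 5, 6, 8, 3, 0, 14, 11, 13, 7, 15, 1, 9]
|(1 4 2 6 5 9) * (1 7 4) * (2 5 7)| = 6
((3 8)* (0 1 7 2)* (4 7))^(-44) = (8)(0 1 4 7 2) = [1, 4, 0, 3, 7, 5, 6, 2, 8]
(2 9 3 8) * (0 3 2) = (0 3 8)(2 9) = [3, 1, 9, 8, 4, 5, 6, 7, 0, 2]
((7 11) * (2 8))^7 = [0, 1, 8, 3, 4, 5, 6, 11, 2, 9, 10, 7] = (2 8)(7 11)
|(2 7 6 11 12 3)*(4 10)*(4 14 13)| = |(2 7 6 11 12 3)(4 10 14 13)| = 12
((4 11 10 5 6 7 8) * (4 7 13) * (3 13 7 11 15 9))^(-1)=[0, 1, 2, 9, 13, 10, 5, 6, 7, 15, 11, 8, 12, 3, 14, 4]=(3 9 15 4 13)(5 10 11 8 7 6)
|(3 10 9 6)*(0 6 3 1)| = 3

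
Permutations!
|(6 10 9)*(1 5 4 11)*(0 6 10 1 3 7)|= 8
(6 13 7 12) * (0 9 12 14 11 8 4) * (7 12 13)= (0 9 13 12 6 7 14 11 8 4)= [9, 1, 2, 3, 0, 5, 7, 14, 4, 13, 10, 8, 6, 12, 11]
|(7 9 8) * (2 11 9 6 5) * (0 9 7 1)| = 20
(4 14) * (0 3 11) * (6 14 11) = (0 3 6 14 4 11) = [3, 1, 2, 6, 11, 5, 14, 7, 8, 9, 10, 0, 12, 13, 4]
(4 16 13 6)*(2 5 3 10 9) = [0, 1, 5, 10, 16, 3, 4, 7, 8, 2, 9, 11, 12, 6, 14, 15, 13] = (2 5 3 10 9)(4 16 13 6)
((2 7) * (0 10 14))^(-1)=(0 14 10)(2 7)=[14, 1, 7, 3, 4, 5, 6, 2, 8, 9, 0, 11, 12, 13, 10]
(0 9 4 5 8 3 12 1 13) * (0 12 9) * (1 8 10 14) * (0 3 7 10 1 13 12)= (0 3 9 4 5 1 12 8 7 10 14 13)= [3, 12, 2, 9, 5, 1, 6, 10, 7, 4, 14, 11, 8, 0, 13]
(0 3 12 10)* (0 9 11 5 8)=(0 3 12 10 9 11 5 8)=[3, 1, 2, 12, 4, 8, 6, 7, 0, 11, 9, 5, 10]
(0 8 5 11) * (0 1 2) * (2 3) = (0 8 5 11 1 3 2) = [8, 3, 0, 2, 4, 11, 6, 7, 5, 9, 10, 1]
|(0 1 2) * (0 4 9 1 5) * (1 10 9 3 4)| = 2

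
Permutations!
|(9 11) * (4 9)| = 3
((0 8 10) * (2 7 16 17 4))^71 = (0 10 8)(2 7 16 17 4) = [10, 1, 7, 3, 2, 5, 6, 16, 0, 9, 8, 11, 12, 13, 14, 15, 17, 4]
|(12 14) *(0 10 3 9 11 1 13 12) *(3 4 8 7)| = |(0 10 4 8 7 3 9 11 1 13 12 14)| = 12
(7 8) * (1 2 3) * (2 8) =(1 8 7 2 3) =[0, 8, 3, 1, 4, 5, 6, 2, 7]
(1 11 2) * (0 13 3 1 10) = (0 13 3 1 11 2 10) = [13, 11, 10, 1, 4, 5, 6, 7, 8, 9, 0, 2, 12, 3]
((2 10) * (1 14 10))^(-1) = (1 2 10 14) = [0, 2, 10, 3, 4, 5, 6, 7, 8, 9, 14, 11, 12, 13, 1]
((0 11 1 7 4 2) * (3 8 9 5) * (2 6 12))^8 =(12) =[0, 1, 2, 3, 4, 5, 6, 7, 8, 9, 10, 11, 12]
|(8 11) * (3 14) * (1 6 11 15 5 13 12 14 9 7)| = |(1 6 11 8 15 5 13 12 14 3 9 7)| = 12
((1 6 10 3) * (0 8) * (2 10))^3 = (0 8)(1 10 6 3 2) = [8, 10, 1, 2, 4, 5, 3, 7, 0, 9, 6]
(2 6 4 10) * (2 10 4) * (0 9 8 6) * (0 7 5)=(10)(0 9 8 6 2 7 5)=[9, 1, 7, 3, 4, 0, 2, 5, 6, 8, 10]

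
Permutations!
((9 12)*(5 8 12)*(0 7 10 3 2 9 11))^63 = (0 3 5 11 10 9 12 7 2 8) = [3, 1, 8, 5, 4, 11, 6, 2, 0, 12, 9, 10, 7]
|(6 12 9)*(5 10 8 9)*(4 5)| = |(4 5 10 8 9 6 12)| = 7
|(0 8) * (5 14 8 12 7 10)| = 7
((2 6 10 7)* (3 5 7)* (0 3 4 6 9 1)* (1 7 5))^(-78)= [0, 1, 2, 3, 4, 5, 6, 7, 8, 9, 10]= (10)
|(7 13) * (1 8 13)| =4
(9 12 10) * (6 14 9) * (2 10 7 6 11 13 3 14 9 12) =(2 10 11 13 3 14 12 7 6 9) =[0, 1, 10, 14, 4, 5, 9, 6, 8, 2, 11, 13, 7, 3, 12]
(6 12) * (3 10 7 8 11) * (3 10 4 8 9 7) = (3 4 8 11 10)(6 12)(7 9) = [0, 1, 2, 4, 8, 5, 12, 9, 11, 7, 3, 10, 6]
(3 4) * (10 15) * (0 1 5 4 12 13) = [1, 5, 2, 12, 3, 4, 6, 7, 8, 9, 15, 11, 13, 0, 14, 10] = (0 1 5 4 3 12 13)(10 15)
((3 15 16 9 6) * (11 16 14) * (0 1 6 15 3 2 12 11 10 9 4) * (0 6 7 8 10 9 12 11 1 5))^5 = (16)(0 5)(9 14 15) = [5, 1, 2, 3, 4, 0, 6, 7, 8, 14, 10, 11, 12, 13, 15, 9, 16]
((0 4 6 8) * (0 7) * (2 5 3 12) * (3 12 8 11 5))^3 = (0 11 2 7 6 12 8 4 5 3) = [11, 1, 7, 0, 5, 3, 12, 6, 4, 9, 10, 2, 8]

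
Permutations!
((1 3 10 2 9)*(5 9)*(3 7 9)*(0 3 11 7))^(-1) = (0 1 9 7 11 5 2 10 3) = [1, 9, 10, 0, 4, 2, 6, 11, 8, 7, 3, 5]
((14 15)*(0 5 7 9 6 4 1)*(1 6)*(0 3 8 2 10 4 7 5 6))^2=(15)(0 7 1 8 10)(2 4 6 9 3)=[7, 8, 4, 2, 6, 5, 9, 1, 10, 3, 0, 11, 12, 13, 14, 15]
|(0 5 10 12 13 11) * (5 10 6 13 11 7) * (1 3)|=|(0 10 12 11)(1 3)(5 6 13 7)|=4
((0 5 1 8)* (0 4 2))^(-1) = (0 2 4 8 1 5) = [2, 5, 4, 3, 8, 0, 6, 7, 1]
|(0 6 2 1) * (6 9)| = 5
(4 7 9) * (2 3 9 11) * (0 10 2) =[10, 1, 3, 9, 7, 5, 6, 11, 8, 4, 2, 0] =(0 10 2 3 9 4 7 11)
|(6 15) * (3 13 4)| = 6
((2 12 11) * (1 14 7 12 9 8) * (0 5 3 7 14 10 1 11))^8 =(14)(0 7 5 12 3) =[7, 1, 2, 0, 4, 12, 6, 5, 8, 9, 10, 11, 3, 13, 14]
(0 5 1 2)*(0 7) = (0 5 1 2 7) = [5, 2, 7, 3, 4, 1, 6, 0]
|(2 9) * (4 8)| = 2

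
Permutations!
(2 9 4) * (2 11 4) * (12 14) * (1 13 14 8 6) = (1 13 14 12 8 6)(2 9)(4 11) = [0, 13, 9, 3, 11, 5, 1, 7, 6, 2, 10, 4, 8, 14, 12]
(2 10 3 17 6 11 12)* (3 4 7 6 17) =(17)(2 10 4 7 6 11 12) =[0, 1, 10, 3, 7, 5, 11, 6, 8, 9, 4, 12, 2, 13, 14, 15, 16, 17]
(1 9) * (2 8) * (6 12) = [0, 9, 8, 3, 4, 5, 12, 7, 2, 1, 10, 11, 6] = (1 9)(2 8)(6 12)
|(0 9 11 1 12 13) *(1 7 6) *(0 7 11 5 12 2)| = 9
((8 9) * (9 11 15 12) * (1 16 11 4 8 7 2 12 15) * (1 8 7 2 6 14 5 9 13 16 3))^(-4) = (2 6 11)(4 13 5)(7 16 9)(8 12 14) = [0, 1, 6, 3, 13, 4, 11, 16, 12, 7, 10, 2, 14, 5, 8, 15, 9]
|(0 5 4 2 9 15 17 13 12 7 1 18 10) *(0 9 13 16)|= |(0 5 4 2 13 12 7 1 18 10 9 15 17 16)|= 14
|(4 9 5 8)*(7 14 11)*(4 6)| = 15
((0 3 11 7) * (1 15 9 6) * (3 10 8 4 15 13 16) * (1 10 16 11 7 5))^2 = (0 3)(1 11)(4 9 10)(5 13)(6 8 15)(7 16) = [3, 11, 2, 0, 9, 13, 8, 16, 15, 10, 4, 1, 12, 5, 14, 6, 7]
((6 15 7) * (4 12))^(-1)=(4 12)(6 7 15)=[0, 1, 2, 3, 12, 5, 7, 15, 8, 9, 10, 11, 4, 13, 14, 6]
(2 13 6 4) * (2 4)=(2 13 6)=[0, 1, 13, 3, 4, 5, 2, 7, 8, 9, 10, 11, 12, 6]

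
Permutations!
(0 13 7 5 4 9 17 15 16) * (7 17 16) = (0 13 17 15 7 5 4 9 16) = [13, 1, 2, 3, 9, 4, 6, 5, 8, 16, 10, 11, 12, 17, 14, 7, 0, 15]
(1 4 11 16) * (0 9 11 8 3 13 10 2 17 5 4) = [9, 0, 17, 13, 8, 4, 6, 7, 3, 11, 2, 16, 12, 10, 14, 15, 1, 5] = (0 9 11 16 1)(2 17 5 4 8 3 13 10)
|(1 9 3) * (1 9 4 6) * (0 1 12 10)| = |(0 1 4 6 12 10)(3 9)| = 6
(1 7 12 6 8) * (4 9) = [0, 7, 2, 3, 9, 5, 8, 12, 1, 4, 10, 11, 6] = (1 7 12 6 8)(4 9)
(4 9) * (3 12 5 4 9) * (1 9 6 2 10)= (1 9 6 2 10)(3 12 5 4)= [0, 9, 10, 12, 3, 4, 2, 7, 8, 6, 1, 11, 5]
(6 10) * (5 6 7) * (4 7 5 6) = (4 7 6 10 5) = [0, 1, 2, 3, 7, 4, 10, 6, 8, 9, 5]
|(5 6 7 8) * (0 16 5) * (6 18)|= |(0 16 5 18 6 7 8)|= 7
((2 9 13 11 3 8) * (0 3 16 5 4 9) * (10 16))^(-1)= (0 2 8 3)(4 5 16 10 11 13 9)= [2, 1, 8, 0, 5, 16, 6, 7, 3, 4, 11, 13, 12, 9, 14, 15, 10]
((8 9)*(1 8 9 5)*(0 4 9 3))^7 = (0 3 9 4)(1 8 5) = [3, 8, 2, 9, 0, 1, 6, 7, 5, 4]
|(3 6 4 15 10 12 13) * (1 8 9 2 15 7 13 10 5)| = |(1 8 9 2 15 5)(3 6 4 7 13)(10 12)| = 30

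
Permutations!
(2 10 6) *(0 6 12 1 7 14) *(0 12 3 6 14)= (0 14 12 1 7)(2 10 3 6)= [14, 7, 10, 6, 4, 5, 2, 0, 8, 9, 3, 11, 1, 13, 12]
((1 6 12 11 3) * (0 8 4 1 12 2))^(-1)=(0 2 6 1 4 8)(3 11 12)=[2, 4, 6, 11, 8, 5, 1, 7, 0, 9, 10, 12, 3]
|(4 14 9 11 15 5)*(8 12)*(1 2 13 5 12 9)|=|(1 2 13 5 4 14)(8 9 11 15 12)|=30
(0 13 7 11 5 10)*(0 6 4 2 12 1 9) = (0 13 7 11 5 10 6 4 2 12 1 9) = [13, 9, 12, 3, 2, 10, 4, 11, 8, 0, 6, 5, 1, 7]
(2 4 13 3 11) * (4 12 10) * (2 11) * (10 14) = [0, 1, 12, 2, 13, 5, 6, 7, 8, 9, 4, 11, 14, 3, 10] = (2 12 14 10 4 13 3)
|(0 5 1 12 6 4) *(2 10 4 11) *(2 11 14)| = 9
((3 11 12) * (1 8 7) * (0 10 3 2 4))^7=(12)(1 8 7)=[0, 8, 2, 3, 4, 5, 6, 1, 7, 9, 10, 11, 12]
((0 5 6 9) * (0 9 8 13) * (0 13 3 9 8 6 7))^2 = (13)(0 7 5)(3 8 9) = [7, 1, 2, 8, 4, 0, 6, 5, 9, 3, 10, 11, 12, 13]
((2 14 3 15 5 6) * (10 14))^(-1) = (2 6 5 15 3 14 10) = [0, 1, 6, 14, 4, 15, 5, 7, 8, 9, 2, 11, 12, 13, 10, 3]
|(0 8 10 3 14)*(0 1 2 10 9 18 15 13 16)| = 35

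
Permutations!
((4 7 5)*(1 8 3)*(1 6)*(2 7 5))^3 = (1 6 3 8)(2 7)(4 5) = [0, 6, 7, 8, 5, 4, 3, 2, 1]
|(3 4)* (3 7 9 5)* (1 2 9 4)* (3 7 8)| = 8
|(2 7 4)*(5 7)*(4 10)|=|(2 5 7 10 4)|=5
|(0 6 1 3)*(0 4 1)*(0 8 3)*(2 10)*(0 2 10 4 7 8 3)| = 15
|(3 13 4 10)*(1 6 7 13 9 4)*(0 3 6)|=|(0 3 9 4 10 6 7 13 1)|=9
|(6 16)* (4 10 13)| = 6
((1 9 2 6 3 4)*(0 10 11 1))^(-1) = (0 4 3 6 2 9 1 11 10) = [4, 11, 9, 6, 3, 5, 2, 7, 8, 1, 0, 10]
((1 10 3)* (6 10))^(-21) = (1 3 10 6) = [0, 3, 2, 10, 4, 5, 1, 7, 8, 9, 6]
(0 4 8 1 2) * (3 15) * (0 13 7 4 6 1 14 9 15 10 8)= (0 6 1 2 13 7 4)(3 10 8 14 9 15)= [6, 2, 13, 10, 0, 5, 1, 4, 14, 15, 8, 11, 12, 7, 9, 3]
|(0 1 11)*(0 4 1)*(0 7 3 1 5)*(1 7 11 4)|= |(0 11 1 4 5)(3 7)|= 10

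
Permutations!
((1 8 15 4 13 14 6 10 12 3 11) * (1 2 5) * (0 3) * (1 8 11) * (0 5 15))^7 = (0 13)(1 6)(2 12)(3 14)(4 8)(5 15)(10 11) = [13, 6, 12, 14, 8, 15, 1, 7, 4, 9, 11, 10, 2, 0, 3, 5]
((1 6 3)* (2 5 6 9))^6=[0, 1, 2, 3, 4, 5, 6, 7, 8, 9]=(9)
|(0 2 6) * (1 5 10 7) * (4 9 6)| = |(0 2 4 9 6)(1 5 10 7)| = 20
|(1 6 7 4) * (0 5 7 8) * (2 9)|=|(0 5 7 4 1 6 8)(2 9)|=14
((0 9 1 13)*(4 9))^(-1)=[13, 9, 2, 3, 0, 5, 6, 7, 8, 4, 10, 11, 12, 1]=(0 13 1 9 4)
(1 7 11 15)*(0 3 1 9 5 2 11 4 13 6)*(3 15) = (0 15 9 5 2 11 3 1 7 4 13 6) = [15, 7, 11, 1, 13, 2, 0, 4, 8, 5, 10, 3, 12, 6, 14, 9]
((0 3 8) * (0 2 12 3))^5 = [0, 1, 12, 8, 4, 5, 6, 7, 2, 9, 10, 11, 3] = (2 12 3 8)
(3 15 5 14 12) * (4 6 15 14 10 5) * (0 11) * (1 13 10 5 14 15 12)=(0 11)(1 13 10 14)(3 15 4 6 12)=[11, 13, 2, 15, 6, 5, 12, 7, 8, 9, 14, 0, 3, 10, 1, 4]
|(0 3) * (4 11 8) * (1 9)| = 6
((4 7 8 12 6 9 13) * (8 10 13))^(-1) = [0, 1, 2, 3, 13, 5, 12, 4, 9, 6, 7, 11, 8, 10] = (4 13 10 7)(6 12 8 9)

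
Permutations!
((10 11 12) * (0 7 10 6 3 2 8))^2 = (0 10 12 3 8 7 11 6 2) = [10, 1, 0, 8, 4, 5, 2, 11, 7, 9, 12, 6, 3]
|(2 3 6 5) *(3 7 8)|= 6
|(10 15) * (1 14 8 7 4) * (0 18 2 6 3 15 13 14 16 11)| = 15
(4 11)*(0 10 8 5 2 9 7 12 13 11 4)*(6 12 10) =(0 6 12 13 11)(2 9 7 10 8 5) =[6, 1, 9, 3, 4, 2, 12, 10, 5, 7, 8, 0, 13, 11]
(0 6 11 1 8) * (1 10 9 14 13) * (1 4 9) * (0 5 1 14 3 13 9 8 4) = (0 6 11 10 14 9 3 13)(1 4 8 5) = [6, 4, 2, 13, 8, 1, 11, 7, 5, 3, 14, 10, 12, 0, 9]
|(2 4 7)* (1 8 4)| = 5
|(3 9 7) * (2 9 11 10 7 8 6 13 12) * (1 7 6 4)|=12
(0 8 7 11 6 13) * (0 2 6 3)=(0 8 7 11 3)(2 6 13)=[8, 1, 6, 0, 4, 5, 13, 11, 7, 9, 10, 3, 12, 2]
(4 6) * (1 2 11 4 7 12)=(1 2 11 4 6 7 12)=[0, 2, 11, 3, 6, 5, 7, 12, 8, 9, 10, 4, 1]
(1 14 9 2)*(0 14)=(0 14 9 2 1)=[14, 0, 1, 3, 4, 5, 6, 7, 8, 2, 10, 11, 12, 13, 9]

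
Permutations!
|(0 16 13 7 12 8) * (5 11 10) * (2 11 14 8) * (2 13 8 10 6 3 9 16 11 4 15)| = |(0 11 6 3 9 16 8)(2 4 15)(5 14 10)(7 12 13)| = 21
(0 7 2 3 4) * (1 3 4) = (0 7 2 4)(1 3) = [7, 3, 4, 1, 0, 5, 6, 2]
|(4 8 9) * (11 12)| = 6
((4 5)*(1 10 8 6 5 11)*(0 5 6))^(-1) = (0 8 10 1 11 4 5) = [8, 11, 2, 3, 5, 0, 6, 7, 10, 9, 1, 4]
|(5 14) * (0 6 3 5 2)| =6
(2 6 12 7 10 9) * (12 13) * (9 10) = (2 6 13 12 7 9) = [0, 1, 6, 3, 4, 5, 13, 9, 8, 2, 10, 11, 7, 12]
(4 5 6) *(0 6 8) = (0 6 4 5 8) = [6, 1, 2, 3, 5, 8, 4, 7, 0]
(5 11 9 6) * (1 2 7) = [0, 2, 7, 3, 4, 11, 5, 1, 8, 6, 10, 9] = (1 2 7)(5 11 9 6)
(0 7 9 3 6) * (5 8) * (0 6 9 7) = (3 9)(5 8) = [0, 1, 2, 9, 4, 8, 6, 7, 5, 3]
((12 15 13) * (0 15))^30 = (0 13)(12 15) = [13, 1, 2, 3, 4, 5, 6, 7, 8, 9, 10, 11, 15, 0, 14, 12]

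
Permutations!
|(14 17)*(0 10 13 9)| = 4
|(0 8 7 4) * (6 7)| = 5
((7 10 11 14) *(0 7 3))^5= (0 3 14 11 10 7)= [3, 1, 2, 14, 4, 5, 6, 0, 8, 9, 7, 10, 12, 13, 11]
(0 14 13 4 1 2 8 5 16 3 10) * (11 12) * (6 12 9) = (0 14 13 4 1 2 8 5 16 3 10)(6 12 11 9) = [14, 2, 8, 10, 1, 16, 12, 7, 5, 6, 0, 9, 11, 4, 13, 15, 3]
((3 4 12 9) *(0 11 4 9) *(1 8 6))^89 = (0 11 4 12)(1 6 8)(3 9) = [11, 6, 2, 9, 12, 5, 8, 7, 1, 3, 10, 4, 0]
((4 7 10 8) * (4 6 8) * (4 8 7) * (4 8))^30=[0, 1, 2, 3, 4, 5, 6, 7, 8, 9, 10]=(10)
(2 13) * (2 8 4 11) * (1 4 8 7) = (1 4 11 2 13 7) = [0, 4, 13, 3, 11, 5, 6, 1, 8, 9, 10, 2, 12, 7]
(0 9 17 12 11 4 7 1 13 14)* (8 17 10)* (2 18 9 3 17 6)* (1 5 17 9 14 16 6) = (0 3 9 10 8 1 13 16 6 2 18 14)(4 7 5 17 12 11) = [3, 13, 18, 9, 7, 17, 2, 5, 1, 10, 8, 4, 11, 16, 0, 15, 6, 12, 14]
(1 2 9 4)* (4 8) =(1 2 9 8 4) =[0, 2, 9, 3, 1, 5, 6, 7, 4, 8]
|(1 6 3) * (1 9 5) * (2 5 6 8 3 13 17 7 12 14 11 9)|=|(1 8 3 2 5)(6 13 17 7 12 14 11 9)|=40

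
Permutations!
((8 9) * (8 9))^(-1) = (9) = [0, 1, 2, 3, 4, 5, 6, 7, 8, 9]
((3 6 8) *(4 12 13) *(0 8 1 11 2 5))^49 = (0 8 3 6 1 11 2 5)(4 12 13) = [8, 11, 5, 6, 12, 0, 1, 7, 3, 9, 10, 2, 13, 4]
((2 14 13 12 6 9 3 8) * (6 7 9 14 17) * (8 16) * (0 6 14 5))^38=(0 5 6)(2 16 9 12 14)(3 7 13 17 8)=[5, 1, 16, 7, 4, 6, 0, 13, 3, 12, 10, 11, 14, 17, 2, 15, 9, 8]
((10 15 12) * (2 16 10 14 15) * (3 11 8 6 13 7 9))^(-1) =[0, 1, 10, 9, 4, 5, 8, 13, 11, 7, 16, 3, 15, 6, 12, 14, 2] =(2 10 16)(3 9 7 13 6 8 11)(12 15 14)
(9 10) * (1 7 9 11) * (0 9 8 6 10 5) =(0 9 5)(1 7 8 6 10 11) =[9, 7, 2, 3, 4, 0, 10, 8, 6, 5, 11, 1]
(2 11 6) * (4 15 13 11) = (2 4 15 13 11 6) = [0, 1, 4, 3, 15, 5, 2, 7, 8, 9, 10, 6, 12, 11, 14, 13]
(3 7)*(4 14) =(3 7)(4 14) =[0, 1, 2, 7, 14, 5, 6, 3, 8, 9, 10, 11, 12, 13, 4]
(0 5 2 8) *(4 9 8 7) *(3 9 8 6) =(0 5 2 7 4 8)(3 9 6) =[5, 1, 7, 9, 8, 2, 3, 4, 0, 6]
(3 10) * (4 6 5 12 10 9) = (3 9 4 6 5 12 10) = [0, 1, 2, 9, 6, 12, 5, 7, 8, 4, 3, 11, 10]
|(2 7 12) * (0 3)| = 6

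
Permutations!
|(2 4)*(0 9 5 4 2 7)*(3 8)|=|(0 9 5 4 7)(3 8)|=10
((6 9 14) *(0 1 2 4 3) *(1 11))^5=[3, 11, 1, 4, 2, 5, 14, 7, 8, 6, 10, 0, 12, 13, 9]=(0 3 4 2 1 11)(6 14 9)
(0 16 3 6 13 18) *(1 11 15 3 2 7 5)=(0 16 2 7 5 1 11 15 3 6 13 18)=[16, 11, 7, 6, 4, 1, 13, 5, 8, 9, 10, 15, 12, 18, 14, 3, 2, 17, 0]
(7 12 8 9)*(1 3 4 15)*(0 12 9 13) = (0 12 8 13)(1 3 4 15)(7 9) = [12, 3, 2, 4, 15, 5, 6, 9, 13, 7, 10, 11, 8, 0, 14, 1]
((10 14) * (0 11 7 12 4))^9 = (0 4 12 7 11)(10 14) = [4, 1, 2, 3, 12, 5, 6, 11, 8, 9, 14, 0, 7, 13, 10]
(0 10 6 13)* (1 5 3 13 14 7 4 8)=(0 10 6 14 7 4 8 1 5 3 13)=[10, 5, 2, 13, 8, 3, 14, 4, 1, 9, 6, 11, 12, 0, 7]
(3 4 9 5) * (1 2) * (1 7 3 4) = (1 2 7 3)(4 9 5) = [0, 2, 7, 1, 9, 4, 6, 3, 8, 5]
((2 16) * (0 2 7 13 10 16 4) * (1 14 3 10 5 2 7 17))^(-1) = (0 4 2 5 13 7)(1 17 16 10 3 14) = [4, 17, 5, 14, 2, 13, 6, 0, 8, 9, 3, 11, 12, 7, 1, 15, 10, 16]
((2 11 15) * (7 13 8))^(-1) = (2 15 11)(7 8 13) = [0, 1, 15, 3, 4, 5, 6, 8, 13, 9, 10, 2, 12, 7, 14, 11]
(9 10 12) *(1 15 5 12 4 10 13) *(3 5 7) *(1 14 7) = (1 15)(3 5 12 9 13 14 7)(4 10) = [0, 15, 2, 5, 10, 12, 6, 3, 8, 13, 4, 11, 9, 14, 7, 1]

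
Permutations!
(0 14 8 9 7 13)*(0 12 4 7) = (0 14 8 9)(4 7 13 12) = [14, 1, 2, 3, 7, 5, 6, 13, 9, 0, 10, 11, 4, 12, 8]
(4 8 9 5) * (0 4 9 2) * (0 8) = [4, 1, 8, 3, 0, 9, 6, 7, 2, 5] = (0 4)(2 8)(5 9)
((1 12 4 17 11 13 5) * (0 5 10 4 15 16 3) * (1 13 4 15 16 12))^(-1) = (0 3 16 12 15 10 13 5)(4 11 17) = [3, 1, 2, 16, 11, 0, 6, 7, 8, 9, 13, 17, 15, 5, 14, 10, 12, 4]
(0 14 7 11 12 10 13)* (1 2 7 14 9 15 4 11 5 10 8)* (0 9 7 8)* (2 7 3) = (0 3 2 8 1 7 5 10 13 9 15 4 11 12) = [3, 7, 8, 2, 11, 10, 6, 5, 1, 15, 13, 12, 0, 9, 14, 4]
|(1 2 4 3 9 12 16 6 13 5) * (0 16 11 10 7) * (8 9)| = 15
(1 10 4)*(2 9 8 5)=(1 10 4)(2 9 8 5)=[0, 10, 9, 3, 1, 2, 6, 7, 5, 8, 4]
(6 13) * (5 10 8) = (5 10 8)(6 13) = [0, 1, 2, 3, 4, 10, 13, 7, 5, 9, 8, 11, 12, 6]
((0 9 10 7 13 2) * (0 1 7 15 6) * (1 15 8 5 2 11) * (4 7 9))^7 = (0 10 4 8 7 5 13 2 11 15 1 6 9) = [10, 6, 11, 3, 8, 13, 9, 5, 7, 0, 4, 15, 12, 2, 14, 1]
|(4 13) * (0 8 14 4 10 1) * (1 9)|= 8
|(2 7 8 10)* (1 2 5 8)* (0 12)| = |(0 12)(1 2 7)(5 8 10)| = 6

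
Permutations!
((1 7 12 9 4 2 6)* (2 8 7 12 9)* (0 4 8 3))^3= (1 6 2 12)= [0, 6, 12, 3, 4, 5, 2, 7, 8, 9, 10, 11, 1]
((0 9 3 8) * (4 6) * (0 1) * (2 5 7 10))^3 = (0 8 9 1 3)(2 10 7 5)(4 6) = [8, 3, 10, 0, 6, 2, 4, 5, 9, 1, 7]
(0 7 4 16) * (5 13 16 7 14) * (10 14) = [10, 1, 2, 3, 7, 13, 6, 4, 8, 9, 14, 11, 12, 16, 5, 15, 0] = (0 10 14 5 13 16)(4 7)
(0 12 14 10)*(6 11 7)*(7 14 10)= (0 12 10)(6 11 14 7)= [12, 1, 2, 3, 4, 5, 11, 6, 8, 9, 0, 14, 10, 13, 7]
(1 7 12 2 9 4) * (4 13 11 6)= (1 7 12 2 9 13 11 6 4)= [0, 7, 9, 3, 1, 5, 4, 12, 8, 13, 10, 6, 2, 11]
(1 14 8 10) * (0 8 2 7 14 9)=(0 8 10 1 9)(2 7 14)=[8, 9, 7, 3, 4, 5, 6, 14, 10, 0, 1, 11, 12, 13, 2]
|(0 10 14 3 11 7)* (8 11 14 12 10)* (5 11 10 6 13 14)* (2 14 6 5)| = |(0 8 10 12 5 11 7)(2 14 3)(6 13)| = 42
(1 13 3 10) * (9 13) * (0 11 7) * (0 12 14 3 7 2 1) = [11, 9, 1, 10, 4, 5, 6, 12, 8, 13, 0, 2, 14, 7, 3] = (0 11 2 1 9 13 7 12 14 3 10)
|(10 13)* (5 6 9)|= 6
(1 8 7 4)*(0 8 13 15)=(0 8 7 4 1 13 15)=[8, 13, 2, 3, 1, 5, 6, 4, 7, 9, 10, 11, 12, 15, 14, 0]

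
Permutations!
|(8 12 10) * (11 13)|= 6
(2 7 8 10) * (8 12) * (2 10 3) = (2 7 12 8 3) = [0, 1, 7, 2, 4, 5, 6, 12, 3, 9, 10, 11, 8]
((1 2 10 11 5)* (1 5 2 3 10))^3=(1 11 3 2 10)=[0, 11, 10, 2, 4, 5, 6, 7, 8, 9, 1, 3]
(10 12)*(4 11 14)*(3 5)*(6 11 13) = (3 5)(4 13 6 11 14)(10 12) = [0, 1, 2, 5, 13, 3, 11, 7, 8, 9, 12, 14, 10, 6, 4]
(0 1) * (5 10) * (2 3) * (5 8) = (0 1)(2 3)(5 10 8) = [1, 0, 3, 2, 4, 10, 6, 7, 5, 9, 8]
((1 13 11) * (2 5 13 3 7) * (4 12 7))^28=[0, 3, 5, 4, 12, 13, 6, 2, 8, 9, 10, 1, 7, 11]=(1 3 4 12 7 2 5 13 11)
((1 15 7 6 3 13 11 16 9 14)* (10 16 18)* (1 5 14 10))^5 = (1 13 7 18 3 15 11 6)(5 14)(9 16 10) = [0, 13, 2, 15, 4, 14, 1, 18, 8, 16, 9, 6, 12, 7, 5, 11, 10, 17, 3]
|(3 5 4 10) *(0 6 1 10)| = |(0 6 1 10 3 5 4)| = 7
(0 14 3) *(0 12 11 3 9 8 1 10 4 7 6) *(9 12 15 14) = (0 9 8 1 10 4 7 6)(3 15 14 12 11) = [9, 10, 2, 15, 7, 5, 0, 6, 1, 8, 4, 3, 11, 13, 12, 14]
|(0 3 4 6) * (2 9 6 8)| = 7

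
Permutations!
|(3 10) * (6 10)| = |(3 6 10)| = 3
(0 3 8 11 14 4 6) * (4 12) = (0 3 8 11 14 12 4 6) = [3, 1, 2, 8, 6, 5, 0, 7, 11, 9, 10, 14, 4, 13, 12]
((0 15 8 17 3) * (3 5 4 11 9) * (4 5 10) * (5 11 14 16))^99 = (0 17 14 11)(3 8 4 5)(9 15 10 16) = [17, 1, 2, 8, 5, 3, 6, 7, 4, 15, 16, 0, 12, 13, 11, 10, 9, 14]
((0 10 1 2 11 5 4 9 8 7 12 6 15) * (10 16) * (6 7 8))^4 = [2, 4, 9, 3, 0, 15, 10, 7, 8, 16, 5, 6, 12, 13, 14, 1, 11] = (0 2 9 16 11 6 10 5 15 1 4)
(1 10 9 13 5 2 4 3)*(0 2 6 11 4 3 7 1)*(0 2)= [0, 10, 3, 2, 7, 6, 11, 1, 8, 13, 9, 4, 12, 5]= (1 10 9 13 5 6 11 4 7)(2 3)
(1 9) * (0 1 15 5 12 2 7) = [1, 9, 7, 3, 4, 12, 6, 0, 8, 15, 10, 11, 2, 13, 14, 5] = (0 1 9 15 5 12 2 7)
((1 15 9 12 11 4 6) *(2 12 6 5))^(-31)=(1 15 9 6)(2 5 4 11 12)=[0, 15, 5, 3, 11, 4, 1, 7, 8, 6, 10, 12, 2, 13, 14, 9]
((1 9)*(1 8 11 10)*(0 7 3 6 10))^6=(0 9 6)(1 3 11)(7 8 10)=[9, 3, 2, 11, 4, 5, 0, 8, 10, 6, 7, 1]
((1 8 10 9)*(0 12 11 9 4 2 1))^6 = (0 11)(1 8 10 4 2)(9 12) = [11, 8, 1, 3, 2, 5, 6, 7, 10, 12, 4, 0, 9]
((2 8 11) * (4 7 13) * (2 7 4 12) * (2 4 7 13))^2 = (2 11 12 7 8 13 4) = [0, 1, 11, 3, 2, 5, 6, 8, 13, 9, 10, 12, 7, 4]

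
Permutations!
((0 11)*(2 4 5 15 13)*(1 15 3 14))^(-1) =(0 11)(1 14 3 5 4 2 13 15) =[11, 14, 13, 5, 2, 4, 6, 7, 8, 9, 10, 0, 12, 15, 3, 1]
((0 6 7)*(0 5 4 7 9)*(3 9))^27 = (0 9 3 6) = [9, 1, 2, 6, 4, 5, 0, 7, 8, 3]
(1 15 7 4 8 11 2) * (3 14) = (1 15 7 4 8 11 2)(3 14) = [0, 15, 1, 14, 8, 5, 6, 4, 11, 9, 10, 2, 12, 13, 3, 7]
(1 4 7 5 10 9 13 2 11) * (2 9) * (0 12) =(0 12)(1 4 7 5 10 2 11)(9 13) =[12, 4, 11, 3, 7, 10, 6, 5, 8, 13, 2, 1, 0, 9]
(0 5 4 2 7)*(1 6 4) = (0 5 1 6 4 2 7) = [5, 6, 7, 3, 2, 1, 4, 0]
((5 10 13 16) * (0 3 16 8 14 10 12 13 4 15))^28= (0 8 3 14 16 10 5 4 12 15 13)= [8, 1, 2, 14, 12, 4, 6, 7, 3, 9, 5, 11, 15, 0, 16, 13, 10]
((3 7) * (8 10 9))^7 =[0, 1, 2, 7, 4, 5, 6, 3, 10, 8, 9] =(3 7)(8 10 9)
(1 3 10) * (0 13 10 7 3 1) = (0 13 10)(3 7) = [13, 1, 2, 7, 4, 5, 6, 3, 8, 9, 0, 11, 12, 10]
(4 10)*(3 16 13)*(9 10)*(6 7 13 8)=[0, 1, 2, 16, 9, 5, 7, 13, 6, 10, 4, 11, 12, 3, 14, 15, 8]=(3 16 8 6 7 13)(4 9 10)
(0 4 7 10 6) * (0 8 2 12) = (0 4 7 10 6 8 2 12) = [4, 1, 12, 3, 7, 5, 8, 10, 2, 9, 6, 11, 0]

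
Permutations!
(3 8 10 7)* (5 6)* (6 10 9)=(3 8 9 6 5 10 7)=[0, 1, 2, 8, 4, 10, 5, 3, 9, 6, 7]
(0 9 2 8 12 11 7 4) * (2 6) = (0 9 6 2 8 12 11 7 4) = [9, 1, 8, 3, 0, 5, 2, 4, 12, 6, 10, 7, 11]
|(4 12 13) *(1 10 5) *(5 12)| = |(1 10 12 13 4 5)| = 6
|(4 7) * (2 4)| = |(2 4 7)| = 3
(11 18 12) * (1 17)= [0, 17, 2, 3, 4, 5, 6, 7, 8, 9, 10, 18, 11, 13, 14, 15, 16, 1, 12]= (1 17)(11 18 12)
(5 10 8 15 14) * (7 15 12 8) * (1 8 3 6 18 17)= [0, 8, 2, 6, 4, 10, 18, 15, 12, 9, 7, 11, 3, 13, 5, 14, 16, 1, 17]= (1 8 12 3 6 18 17)(5 10 7 15 14)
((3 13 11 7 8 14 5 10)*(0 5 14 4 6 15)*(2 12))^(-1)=[15, 1, 12, 10, 8, 0, 4, 11, 7, 9, 5, 13, 2, 3, 14, 6]=(0 15 6 4 8 7 11 13 3 10 5)(2 12)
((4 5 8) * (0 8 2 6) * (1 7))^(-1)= (0 6 2 5 4 8)(1 7)= [6, 7, 5, 3, 8, 4, 2, 1, 0]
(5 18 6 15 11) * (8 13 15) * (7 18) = (5 7 18 6 8 13 15 11) = [0, 1, 2, 3, 4, 7, 8, 18, 13, 9, 10, 5, 12, 15, 14, 11, 16, 17, 6]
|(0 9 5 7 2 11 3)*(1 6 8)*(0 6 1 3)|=|(0 9 5 7 2 11)(3 6 8)|=6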